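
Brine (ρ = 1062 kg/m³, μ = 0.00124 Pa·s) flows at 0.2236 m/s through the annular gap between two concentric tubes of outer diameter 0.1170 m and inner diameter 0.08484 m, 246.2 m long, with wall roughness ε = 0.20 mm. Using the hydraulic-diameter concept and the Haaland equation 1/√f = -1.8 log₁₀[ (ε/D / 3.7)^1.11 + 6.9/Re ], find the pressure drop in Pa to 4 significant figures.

ΔP ≈ 8545 Pa

Hydraulic diameter D_h = 4A/P = D_o - D_i = 0.117 - 0.08484 = 0.03216 m.
Re = ρVD_h/μ = 1062·0.2236·0.03216/0.00124 = 6159.
ε/D_h = 0.0002/0.03216 = 0.00622; Haaland gives 1/√f = -1.8 log₁₀[0.000832+0.00112] = 4.877, so f = 0.04205.
ΔP = f(L/D_h)(ρV²/2) = 0.04205·246.2/0.03216·26.55 = 8545 Pa.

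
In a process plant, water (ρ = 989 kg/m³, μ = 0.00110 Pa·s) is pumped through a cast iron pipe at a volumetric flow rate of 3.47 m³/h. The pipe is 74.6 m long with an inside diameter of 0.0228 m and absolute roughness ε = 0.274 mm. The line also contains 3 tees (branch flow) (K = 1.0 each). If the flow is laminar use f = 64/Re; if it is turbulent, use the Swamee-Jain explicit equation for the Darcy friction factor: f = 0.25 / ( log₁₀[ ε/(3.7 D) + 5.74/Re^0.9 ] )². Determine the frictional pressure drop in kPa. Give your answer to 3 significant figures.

ΔP ≈ 386 kPa

Q = 3.47 m³/h = 3.47/3600 = 0.0009639 m³/s.
Cross-sectional area A = πD²/4 = π(0.0228)²/4 = 0.0004083 m²; mean velocity V = Q/A = 0.0009639/0.0004083 = 2.361 m/s.
Reynolds number Re = ρVD/μ = 989 · 2.361 · 0.0228 / 0.0011 = 4.84e+04.
Re > 4000 → turbulent. Relative roughness ε/D = 0.000274/0.0228 = 0.012. Swamee-Jain: f = 0.25/(log₁₀[0.012/3.7 + 5.74/4.84e+04^0.9])² = 0.25/(log₁₀[0.00325 + 0.000349])² = 0.25/(-2.444)² = 0.04185.
Total minor-loss coefficient ΣK = 3·1 = 3.
ΔP = [f·L/D + ΣK]·(ρV²/2) = [0.04185·74.6/0.0228 + 3]·(989·2.361²/2) = [136.9 + 3]·2756 = 3.857e+05 Pa.
ΔP = 3.857e+05 Pa = 386 kPa.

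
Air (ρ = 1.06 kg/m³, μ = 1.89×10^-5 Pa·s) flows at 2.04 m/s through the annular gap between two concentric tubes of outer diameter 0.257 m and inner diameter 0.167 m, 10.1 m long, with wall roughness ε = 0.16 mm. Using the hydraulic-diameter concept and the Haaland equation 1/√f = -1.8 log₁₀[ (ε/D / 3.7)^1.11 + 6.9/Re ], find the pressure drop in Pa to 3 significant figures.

Hydraulic diameter D_h = 4A/P = D_o - D_i = 0.257 - 0.167 = 0.09 m.
Re = ρVD_h/μ = 1.06·2.04·0.09/1.89e-05 = 1.03e+04.
ε/D_h = 0.00016/0.09 = 0.00178; Haaland gives 1/√f = -1.8 log₁₀[0.000207+0.00067] = 5.502, so f = 0.03303.
ΔP = f(L/D_h)(ρV²/2) = 0.03303·10.1/0.09·2.206 = 8.176 Pa.

ΔP ≈ 8.18 Pa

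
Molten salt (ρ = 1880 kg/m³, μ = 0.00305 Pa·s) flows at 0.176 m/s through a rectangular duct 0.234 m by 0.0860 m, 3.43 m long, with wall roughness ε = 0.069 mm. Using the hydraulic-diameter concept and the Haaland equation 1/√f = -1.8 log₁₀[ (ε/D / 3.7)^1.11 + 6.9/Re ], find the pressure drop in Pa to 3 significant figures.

ΔP ≈ 23.2 Pa

Hydraulic diameter D_h = 4A/P = 4·(0.234·0.086)/(2·(0.234+0.086)) = 0.0805/0.64 = 0.1258 m.
Re = ρVD_h/μ = 1880·0.176·0.1258/0.00305 = 1.364e+04.
ε/D_h = 6.9e-05/0.1258 = 0.000549; Haaland gives 1/√f = -1.8 log₁₀[5.62e-05+0.000506] = 5.851, so f = 0.02921.
ΔP = f(L/D_h)(ρV²/2) = 0.02921·3.43/0.1258·29.12 = 23.2 Pa.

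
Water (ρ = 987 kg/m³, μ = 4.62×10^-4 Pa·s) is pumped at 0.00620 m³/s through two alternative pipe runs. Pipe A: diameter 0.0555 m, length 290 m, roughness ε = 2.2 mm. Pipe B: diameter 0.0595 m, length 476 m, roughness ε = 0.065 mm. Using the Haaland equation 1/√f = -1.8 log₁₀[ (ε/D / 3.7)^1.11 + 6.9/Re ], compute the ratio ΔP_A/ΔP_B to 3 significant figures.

ΔP_A/ΔP_B ≈ 2.66

Pipe A: V = Q/A = 0.0062/0.002419 = 2.563 m/s; Re = 3.039e+05; ε/D = 0.0396; Haaland → f = 0.06463; ΔP_A = f(L/D)(ρV²/2) = 1.095e+06 Pa.
Pipe B: V = Q/A = 0.0062/0.002781 = 2.23 m/s; Re = 2.834e+05; ε/D = 0.00109; Haaland → f = 0.02095; ΔP_B = f(L/D)(ρV²/2) = 4.112e+05 Pa.
ΔP_A/ΔP_B = 1.095e+06/4.112e+05 = 2.66.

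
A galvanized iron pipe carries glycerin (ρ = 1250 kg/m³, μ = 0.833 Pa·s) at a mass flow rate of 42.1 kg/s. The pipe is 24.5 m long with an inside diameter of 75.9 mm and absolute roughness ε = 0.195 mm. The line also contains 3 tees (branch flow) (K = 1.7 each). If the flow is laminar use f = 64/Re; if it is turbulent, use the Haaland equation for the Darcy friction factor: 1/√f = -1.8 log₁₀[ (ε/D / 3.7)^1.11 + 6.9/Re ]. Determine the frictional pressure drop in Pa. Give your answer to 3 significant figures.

A = πD²/4 = π(0.0759)²/4 = 0.004525 m²; mean velocity V = ṁ/(ρA) = 42.1/(1250 · 0.004525) = 7.444 m/s.
Reynolds number Re = ρVD/μ = 1250 · 7.444 · 0.0759 / 0.833 = 847.8.
Re < 2300 → laminar flow, so f = 64/Re = 64/847.8 = 0.07549 (the turbulent correlation is not needed).
Total minor-loss coefficient ΣK = 3·1.7 = 5.1.
ΔP = [f·L/D + ΣK]·(ρV²/2) = [0.07549·24.5/0.0759 + 5.1]·(1250·7.444²/2) = [24.37 + 5.1]·3.463e+04 = 1.02e+06 Pa.

ΔP ≈ 1.02×10^6 Pa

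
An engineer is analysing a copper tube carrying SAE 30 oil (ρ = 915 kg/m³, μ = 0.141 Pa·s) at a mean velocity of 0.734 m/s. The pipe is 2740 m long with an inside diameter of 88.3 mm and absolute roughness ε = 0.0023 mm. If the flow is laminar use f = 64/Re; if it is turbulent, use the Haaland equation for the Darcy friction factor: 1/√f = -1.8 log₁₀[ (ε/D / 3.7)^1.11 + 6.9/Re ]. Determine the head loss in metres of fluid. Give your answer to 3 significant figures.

Reynolds number Re = ρVD/μ = 915 · 0.734 · 0.0883 / 0.141 = 420.6.
Re < 2300 → laminar flow, so f = 64/Re = 64/420.6 = 0.1522 (the turbulent correlation is not needed).
Darcy-Weisbach: ΔP = f(L/D)(ρV²/2) = 0.1522·(2740/0.0883)·(915·0.734²/2) = 0.1522·3.103e+04·246.5 = 1.164e+06 Pa.
Head loss h_f = ΔP/(ρg) = 1.164e+06/(915·9.81) = 130 m.

h_f ≈ 130 m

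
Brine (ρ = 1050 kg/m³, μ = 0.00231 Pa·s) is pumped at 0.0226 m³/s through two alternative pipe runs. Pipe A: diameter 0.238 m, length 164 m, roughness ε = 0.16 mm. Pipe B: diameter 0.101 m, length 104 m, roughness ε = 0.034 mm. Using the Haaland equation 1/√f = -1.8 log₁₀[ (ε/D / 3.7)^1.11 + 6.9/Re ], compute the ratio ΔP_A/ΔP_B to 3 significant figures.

Pipe A: V = Q/A = 0.0226/0.04449 = 0.508 m/s; Re = 5.496e+04; ε/D = 0.000672; Haaland → f = 0.02245; ΔP_A = f(L/D)(ρV²/2) = 2096 Pa.
Pipe B: V = Q/A = 0.0226/0.008012 = 2.821 m/s; Re = 1.295e+05; ε/D = 0.000337; Haaland → f = 0.01867; ΔP_B = f(L/D)(ρV²/2) = 8.032e+04 Pa.
ΔP_A/ΔP_B = 2096/8.032e+04 = 0.0261.

ΔP_A/ΔP_B ≈ 0.0261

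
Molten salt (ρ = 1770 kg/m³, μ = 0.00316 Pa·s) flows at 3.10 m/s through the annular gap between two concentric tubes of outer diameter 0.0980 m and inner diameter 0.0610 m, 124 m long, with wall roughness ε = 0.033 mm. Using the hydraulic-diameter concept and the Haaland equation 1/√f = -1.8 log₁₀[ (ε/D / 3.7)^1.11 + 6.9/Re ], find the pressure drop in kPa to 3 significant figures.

ΔP ≈ 646 kPa

Hydraulic diameter D_h = 4A/P = D_o - D_i = 0.098 - 0.061 = 0.037 m.
Re = ρVD_h/μ = 1770·3.1·0.037/0.00316 = 6.425e+04.
ε/D_h = 3.3e-05/0.037 = 0.000892; Haaland gives 1/√f = -1.8 log₁₀[9.64e-05+0.000107] = 6.643, so f = 0.02266.
ΔP = f(L/D_h)(ρV²/2) = 0.02266·124/0.037·8505 = 6.458e+05 Pa.
ΔP = 646 kPa.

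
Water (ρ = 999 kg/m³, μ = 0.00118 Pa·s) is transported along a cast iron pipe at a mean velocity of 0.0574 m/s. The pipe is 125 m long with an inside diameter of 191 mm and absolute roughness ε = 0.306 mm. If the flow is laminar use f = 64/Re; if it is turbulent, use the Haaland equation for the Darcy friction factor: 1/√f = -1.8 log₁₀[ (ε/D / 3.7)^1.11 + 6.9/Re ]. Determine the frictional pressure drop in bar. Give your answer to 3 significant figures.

ΔP ≈ 3.62×10^-4 bar

Reynolds number Re = ρVD/μ = 999 · 0.0574 · 0.191 / 0.00118 = 9282.
Re > 4000 → turbulent. Relative roughness ε/D = 0.000306/0.191 = 0.0016. Haaland: 1/√f = -1.8 log₁₀[(0.0016/3.7)^1.11 + 6.9/9282] = -1.8 log₁₀[0.000185 + 0.000743] = 5.458, so f = 0.03356.
Darcy-Weisbach: ΔP = f(L/D)(ρV²/2) = 0.03356·(125/0.191)·(999·0.0574²/2) = 0.03356·654.5·1.646 = 36.15 Pa.
ΔP = 36.15 Pa = 3.62×10^-4 bar.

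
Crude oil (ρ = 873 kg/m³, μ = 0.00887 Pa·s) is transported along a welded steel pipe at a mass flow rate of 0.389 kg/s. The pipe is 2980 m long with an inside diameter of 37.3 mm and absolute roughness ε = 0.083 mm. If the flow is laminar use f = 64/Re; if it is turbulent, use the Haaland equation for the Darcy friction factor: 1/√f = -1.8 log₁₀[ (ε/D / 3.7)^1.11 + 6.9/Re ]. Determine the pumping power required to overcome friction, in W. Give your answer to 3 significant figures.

P ≈ 110 W

A = πD²/4 = π(0.0373)²/4 = 0.001093 m²; mean velocity V = ṁ/(ρA) = 0.389/(873 · 0.001093) = 0.4078 m/s.
Reynolds number Re = ρVD/μ = 873 · 0.4078 · 0.0373 / 0.00887 = 1497.
Re < 2300 → laminar flow, so f = 64/Re = 64/1497 = 0.04275 (the turbulent correlation is not needed).
Darcy-Weisbach: ΔP = f(L/D)(ρV²/2) = 0.04275·(2980/0.0373)·(873·0.4078²/2) = 0.04275·7.989e+04·72.58 = 2.479e+05 Pa.
Q = ṁ/ρ = 0.389/873 = 0.0004456 m³/s.
Pumping power P = QΔP = 0.0004456·2.479e+05 = 110.5 W = 110 W.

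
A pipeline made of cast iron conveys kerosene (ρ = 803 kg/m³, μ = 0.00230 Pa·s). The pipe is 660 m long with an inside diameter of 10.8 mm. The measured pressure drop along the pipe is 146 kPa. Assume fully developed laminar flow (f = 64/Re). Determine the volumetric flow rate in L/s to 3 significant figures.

For laminar flow, f = 64/Re with Re = ρVD/μ, so Darcy-Weisbach reduces to ΔP = 32μLV/D². Solving for V: V = ΔP·D²/(32μL) = 1.46e+05·(0.0108)²/(32·0.0023·660) = 0.3506 m/s.
Check: Re = ρVD/μ = 803·0.3506·0.0108/0.0023 = 1322 < 2300, so the laminar assumption holds.
Q = V·A = 0.3506·(π/4·0.0108²) = 3.212e-05 m³/s = 0.0321 L/s.

Q ≈ 0.0321 L/s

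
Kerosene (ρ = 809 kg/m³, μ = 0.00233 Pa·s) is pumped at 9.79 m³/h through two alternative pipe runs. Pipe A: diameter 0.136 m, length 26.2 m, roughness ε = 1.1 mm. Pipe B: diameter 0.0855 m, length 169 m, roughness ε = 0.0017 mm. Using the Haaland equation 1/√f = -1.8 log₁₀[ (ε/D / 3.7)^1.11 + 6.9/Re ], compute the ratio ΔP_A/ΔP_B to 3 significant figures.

ΔP_A/ΔP_B ≈ 0.0225

Pipe A: V = Q/A = 0.002719/0.01453 = 0.1872 m/s; Re = 8840; ε/D = 0.00809; Haaland → f = 0.04164; ΔP_A = f(L/D)(ρV²/2) = 113.7 Pa.
Pipe B: V = Q/A = 0.002719/0.005741 = 0.4737 m/s; Re = 1.406e+04; ε/D = 1.99e-05; Haaland → f = 0.02821; ΔP_B = f(L/D)(ρV²/2) = 5059 Pa.
ΔP_A/ΔP_B = 113.7/5059 = 0.0225.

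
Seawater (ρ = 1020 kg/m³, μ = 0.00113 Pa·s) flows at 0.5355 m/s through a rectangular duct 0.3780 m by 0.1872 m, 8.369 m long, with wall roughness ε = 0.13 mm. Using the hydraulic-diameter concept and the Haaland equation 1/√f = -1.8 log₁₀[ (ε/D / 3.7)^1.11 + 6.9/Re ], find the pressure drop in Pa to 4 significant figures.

ΔP ≈ 96.25 Pa

Hydraulic diameter D_h = 4A/P = 4·(0.378·0.1872)/(2·(0.378+0.1872)) = 0.283/1.13 = 0.2504 m.
Re = ρVD_h/μ = 1020·0.5355·0.2504/0.00113 = 1.21e+05.
ε/D_h = 0.00013/0.2504 = 0.000519; Haaland gives 1/√f = -1.8 log₁₀[5.29e-05+5.7e-05] = 7.126, so f = 0.01969.
ΔP = f(L/D_h)(ρV²/2) = 0.01969·8.369/0.2504·146.2 = 96.25 Pa.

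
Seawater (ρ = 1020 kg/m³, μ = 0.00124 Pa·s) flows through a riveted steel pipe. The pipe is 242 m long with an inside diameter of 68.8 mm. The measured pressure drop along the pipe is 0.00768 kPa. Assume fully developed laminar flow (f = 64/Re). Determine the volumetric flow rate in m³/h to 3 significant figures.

Q ≈ 0.0507 m³/h

For laminar flow, f = 64/Re with Re = ρVD/μ, so Darcy-Weisbach reduces to ΔP = 32μLV/D². Solving for V: V = ΔP·D²/(32μL) = 7.68·(0.0688)²/(32·0.00124·242) = 0.003786 m/s.
Check: Re = ρVD/μ = 1020·0.003786·0.0688/0.00124 = 214.2 < 2300, so the laminar assumption holds.
Q = V·A = 0.003786·(π/4·0.0688²) = 1.407e-05 m³/s = 0.0507 m³/h.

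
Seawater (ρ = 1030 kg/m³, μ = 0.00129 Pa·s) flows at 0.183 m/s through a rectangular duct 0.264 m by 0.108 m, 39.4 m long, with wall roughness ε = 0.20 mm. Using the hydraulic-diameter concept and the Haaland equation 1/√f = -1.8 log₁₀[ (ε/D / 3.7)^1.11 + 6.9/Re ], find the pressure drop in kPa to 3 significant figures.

Hydraulic diameter D_h = 4A/P = 4·(0.264·0.108)/(2·(0.264+0.108)) = 0.114/0.744 = 0.1533 m.
Re = ρVD_h/μ = 1030·0.183·0.1533/0.00129 = 2.24e+04.
ε/D_h = 0.0002/0.1533 = 0.0013; Haaland gives 1/√f = -1.8 log₁₀[0.000147+0.000308] = 6.015, so f = 0.02764.
ΔP = f(L/D_h)(ρV²/2) = 0.02764·39.4/0.1533·17.25 = 122.5 Pa.
ΔP = 0.123 kPa.

ΔP ≈ 0.123 kPa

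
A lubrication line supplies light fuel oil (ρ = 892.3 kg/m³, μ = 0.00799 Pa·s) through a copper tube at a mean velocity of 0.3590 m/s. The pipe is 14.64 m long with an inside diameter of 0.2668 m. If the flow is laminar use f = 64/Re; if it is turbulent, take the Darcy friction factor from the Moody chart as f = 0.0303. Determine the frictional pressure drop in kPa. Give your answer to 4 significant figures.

ΔP ≈ 0.09560 kPa

Reynolds number Re = ρVD/μ = 892.3 · 0.359 · 0.2668 / 0.00799 = 1.07e+04.
Re > 4000 → turbulent; use the Moody-chart value f = 0.0303.
Darcy-Weisbach: ΔP = f(L/D)(ρV²/2) = 0.0303·(14.64/0.2668)·(892.3·0.359²/2) = 0.0303·54.87·57.5 = 95.6 Pa.
ΔP = 95.6 Pa = 0.09560 kPa.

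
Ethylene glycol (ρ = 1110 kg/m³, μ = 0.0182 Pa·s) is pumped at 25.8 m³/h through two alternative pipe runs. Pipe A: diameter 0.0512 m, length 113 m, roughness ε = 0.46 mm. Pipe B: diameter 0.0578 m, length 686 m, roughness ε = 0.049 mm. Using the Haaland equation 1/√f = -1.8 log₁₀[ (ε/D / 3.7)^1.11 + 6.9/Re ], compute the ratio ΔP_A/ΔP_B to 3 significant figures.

Pipe A: V = Q/A = 0.007167/0.002059 = 3.481 m/s; Re = 1.087e+04; ε/D = 0.00898; Haaland → f = 0.04159; ΔP_A = f(L/D)(ρV²/2) = 6.172e+05 Pa.
Pipe B: V = Q/A = 0.007167/0.002624 = 2.731 m/s; Re = 9628; ε/D = 0.000848; Haaland → f = 0.03227; ΔP_B = f(L/D)(ρV²/2) = 1.586e+06 Pa.
ΔP_A/ΔP_B = 6.172e+05/1.586e+06 = 0.389.

ΔP_A/ΔP_B ≈ 0.389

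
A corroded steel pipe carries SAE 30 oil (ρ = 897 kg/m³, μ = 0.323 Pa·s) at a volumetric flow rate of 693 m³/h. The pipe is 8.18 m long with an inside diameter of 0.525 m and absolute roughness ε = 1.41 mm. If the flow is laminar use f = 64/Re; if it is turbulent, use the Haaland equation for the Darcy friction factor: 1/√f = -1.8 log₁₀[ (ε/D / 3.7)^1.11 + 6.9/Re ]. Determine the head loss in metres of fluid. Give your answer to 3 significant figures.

Q = 693 m³/h = 693/3600 = 0.1925 m³/s.
Cross-sectional area A = πD²/4 = π(0.525)²/4 = 0.2165 m²; mean velocity V = Q/A = 0.1925/0.2165 = 0.8892 m/s.
Reynolds number Re = ρVD/μ = 897 · 0.8892 · 0.525 / 0.323 = 1296.
Re < 2300 → laminar flow, so f = 64/Re = 64/1296 = 0.04936 (the turbulent correlation is not needed).
Darcy-Weisbach: ΔP = f(L/D)(ρV²/2) = 0.04936·(8.18/0.525)·(897·0.8892²/2) = 0.04936·15.58·354.7 = 272.8 Pa.
Head loss h_f = ΔP/(ρg) = 272.8/(897·9.81) = 0.0310 m.

h_f ≈ 0.0310 m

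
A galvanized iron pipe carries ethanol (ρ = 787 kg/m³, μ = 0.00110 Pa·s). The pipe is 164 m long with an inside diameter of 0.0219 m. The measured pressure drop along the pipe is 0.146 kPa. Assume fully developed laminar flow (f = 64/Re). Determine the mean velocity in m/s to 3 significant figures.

For laminar flow, f = 64/Re with Re = ρVD/μ, so Darcy-Weisbach reduces to ΔP = 32μLV/D². Solving for V: V = ΔP·D²/(32μL) = 146·(0.0219)²/(32·0.0011·164) = 0.01213 m/s.
Check: Re = ρVD/μ = 787·0.01213·0.0219/0.0011 = 190.1 < 2300, so the laminar assumption holds.

V ≈ 0.0121 m/s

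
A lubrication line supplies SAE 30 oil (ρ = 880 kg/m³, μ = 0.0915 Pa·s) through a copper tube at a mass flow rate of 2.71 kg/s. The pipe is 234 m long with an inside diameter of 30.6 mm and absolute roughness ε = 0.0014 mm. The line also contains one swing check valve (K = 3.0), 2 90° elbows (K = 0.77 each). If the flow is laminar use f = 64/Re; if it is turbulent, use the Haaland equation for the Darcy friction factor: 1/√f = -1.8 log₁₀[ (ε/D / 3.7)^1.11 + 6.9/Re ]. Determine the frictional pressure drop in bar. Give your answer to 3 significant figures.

A = πD²/4 = π(0.0306)²/4 = 0.0007354 m²; mean velocity V = ṁ/(ρA) = 2.71/(880 · 0.0007354) = 4.187 m/s.
Reynolds number Re = ρVD/μ = 880 · 4.187 · 0.0306 / 0.0915 = 1232.
Re < 2300 → laminar flow, so f = 64/Re = 64/1232 = 0.05193 (the turbulent correlation is not needed).
Total minor-loss coefficient ΣK = 1·3 + 2·0.77 = 4.54.
ΔP = [f·L/D + ΣK]·(ρV²/2) = [0.05193·234/0.0306 + 4.54]·(880·4.187²/2) = [397.1 + 4.54]·7715 = 3.099e+06 Pa.
ΔP = 3.099e+06 Pa = 31.0 bar.

ΔP ≈ 31.0 bar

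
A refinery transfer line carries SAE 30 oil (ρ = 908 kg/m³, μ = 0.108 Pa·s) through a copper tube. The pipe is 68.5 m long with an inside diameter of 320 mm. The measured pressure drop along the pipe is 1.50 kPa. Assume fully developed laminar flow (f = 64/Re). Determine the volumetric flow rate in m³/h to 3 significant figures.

For laminar flow, f = 64/Re with Re = ρVD/μ, so Darcy-Weisbach reduces to ΔP = 32μLV/D². Solving for V: V = ΔP·D²/(32μL) = 1500·(0.32)²/(32·0.108·68.5) = 0.6488 m/s.
Check: Re = ρVD/μ = 908·0.6488·0.32/0.108 = 1746 < 2300, so the laminar assumption holds.
Q = V·A = 0.6488·(π/4·0.32²) = 0.05218 m³/s = 188 m³/h.

Q ≈ 188 m³/h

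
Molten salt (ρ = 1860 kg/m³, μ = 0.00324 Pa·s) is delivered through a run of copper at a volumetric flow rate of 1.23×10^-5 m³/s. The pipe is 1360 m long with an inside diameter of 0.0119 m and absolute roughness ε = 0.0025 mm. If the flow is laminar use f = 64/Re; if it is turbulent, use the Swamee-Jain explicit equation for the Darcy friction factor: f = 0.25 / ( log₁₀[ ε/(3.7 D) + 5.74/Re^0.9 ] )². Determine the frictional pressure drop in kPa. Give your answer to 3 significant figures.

Cross-sectional area A = πD²/4 = π(0.0119)²/4 = 0.0001112 m²; mean velocity V = Q/A = 1.23e-05/0.0001112 = 0.1106 m/s.
Reynolds number Re = ρVD/μ = 1860 · 0.1106 · 0.0119 / 0.00324 = 755.5.
Re < 2300 → laminar flow, so f = 64/Re = 64/755.5 = 0.08471 (the turbulent correlation is not needed).
Darcy-Weisbach: ΔP = f(L/D)(ρV²/2) = 0.08471·(1360/0.0119)·(1860·0.1106²/2) = 0.08471·1.143e+05·11.37 = 1.101e+05 Pa.
ΔP = 1.101e+05 Pa = 110 kPa.

ΔP ≈ 110 kPa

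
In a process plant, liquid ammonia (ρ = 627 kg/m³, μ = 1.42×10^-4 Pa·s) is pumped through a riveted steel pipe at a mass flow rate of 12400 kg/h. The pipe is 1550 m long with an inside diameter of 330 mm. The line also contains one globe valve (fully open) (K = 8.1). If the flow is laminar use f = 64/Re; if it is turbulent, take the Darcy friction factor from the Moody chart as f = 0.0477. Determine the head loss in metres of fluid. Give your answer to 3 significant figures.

h_f ≈ 0.0488 m

ṁ = 12400 kg/h = 12400/3600 = 3.444 kg/s.
A = πD²/4 = π(0.33)²/4 = 0.08553 m²; mean velocity V = ṁ/(ρA) = 3.444/(627 · 0.08553) = 0.06423 m/s.
Reynolds number Re = ρVD/μ = 627 · 0.06423 · 0.33 / 0.000142 = 9.359e+04.
Re > 4000 → turbulent; use the Moody-chart value f = 0.0477.
Total minor-loss coefficient ΣK = 1·8.1 = 8.1.
ΔP = [f·L/D + ΣK]·(ρV²/2) = [0.0477·1550/0.33 + 8.1]·(627·0.06423²/2) = [224 + 8.1]·1.293 = 300.2 Pa.
Head loss h_f = ΔP/(ρg) = 300.2/(627·9.81) = 0.0488 m.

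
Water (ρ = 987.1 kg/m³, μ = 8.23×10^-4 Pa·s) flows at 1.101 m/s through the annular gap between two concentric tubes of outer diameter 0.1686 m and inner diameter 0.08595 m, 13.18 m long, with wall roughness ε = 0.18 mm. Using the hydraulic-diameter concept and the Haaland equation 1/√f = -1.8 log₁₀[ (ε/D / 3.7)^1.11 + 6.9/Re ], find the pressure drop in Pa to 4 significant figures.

Hydraulic diameter D_h = 4A/P = D_o - D_i = 0.1686 - 0.08595 = 0.08265 m.
Re = ρVD_h/μ = 987.1·1.101·0.08265/0.000823 = 1.091e+05.
ε/D_h = 0.00018/0.08265 = 0.00218; Haaland gives 1/√f = -1.8 log₁₀[0.00026+6.32e-05] = 6.284, so f = 0.02533.
ΔP = f(L/D_h)(ρV²/2) = 0.02533·13.18/0.08265·598.3 = 2416 Pa.

ΔP ≈ 2416 Pa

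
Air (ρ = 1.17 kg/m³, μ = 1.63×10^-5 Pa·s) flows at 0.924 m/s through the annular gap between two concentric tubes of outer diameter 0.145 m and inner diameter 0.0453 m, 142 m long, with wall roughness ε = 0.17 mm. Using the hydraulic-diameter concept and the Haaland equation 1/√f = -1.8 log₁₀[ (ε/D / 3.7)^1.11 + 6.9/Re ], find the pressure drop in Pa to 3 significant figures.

Hydraulic diameter D_h = 4A/P = D_o - D_i = 0.145 - 0.0453 = 0.0997 m.
Re = ρVD_h/μ = 1.17·0.924·0.0997/1.63e-05 = 6612.
ε/D_h = 0.00017/0.0997 = 0.00171; Haaland gives 1/√f = -1.8 log₁₀[0.000198+0.00104] = 5.231, so f = 0.03655.
ΔP = f(L/D_h)(ρV²/2) = 0.03655·142/0.0997·0.4995 = 26 Pa.

ΔP ≈ 26.0 Pa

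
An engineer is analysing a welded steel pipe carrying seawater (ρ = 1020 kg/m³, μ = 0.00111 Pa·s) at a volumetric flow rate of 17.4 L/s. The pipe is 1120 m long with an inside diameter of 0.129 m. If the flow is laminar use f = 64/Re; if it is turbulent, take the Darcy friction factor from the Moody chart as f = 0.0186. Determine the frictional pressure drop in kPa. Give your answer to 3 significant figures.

Q = 17.4 L/s = 17.4/1000 = 0.0174 m³/s.
Cross-sectional area A = πD²/4 = π(0.129)²/4 = 0.01307 m²; mean velocity V = Q/A = 0.0174/0.01307 = 1.331 m/s.
Reynolds number Re = ρVD/μ = 1020 · 1.331 · 0.129 / 0.00111 = 1.578e+05.
Re > 4000 → turbulent; use the Moody-chart value f = 0.0186.
Darcy-Weisbach: ΔP = f(L/D)(ρV²/2) = 0.0186·(1120/0.129)·(1020·1.331²/2) = 0.0186·8682·903.9 = 1.46e+05 Pa.
ΔP = 1.46e+05 Pa = 146 kPa.

ΔP ≈ 146 kPa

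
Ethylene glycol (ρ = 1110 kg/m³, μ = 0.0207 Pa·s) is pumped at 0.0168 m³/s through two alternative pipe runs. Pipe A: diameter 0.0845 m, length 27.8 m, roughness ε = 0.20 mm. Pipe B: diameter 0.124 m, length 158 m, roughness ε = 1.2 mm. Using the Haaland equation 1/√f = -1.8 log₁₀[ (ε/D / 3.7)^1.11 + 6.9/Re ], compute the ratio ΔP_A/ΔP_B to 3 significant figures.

Pipe A: V = Q/A = 0.0168/0.005608 = 2.996 m/s; Re = 1.357e+04; ε/D = 0.00237; Haaland → f = 0.0321; ΔP_A = f(L/D)(ρV²/2) = 5.261e+04 Pa.
Pipe B: V = Q/A = 0.0168/0.01208 = 1.391 m/s; Re = 9250; ε/D = 0.00968; Haaland → f = 0.04308; ΔP_B = f(L/D)(ρV²/2) = 5.896e+04 Pa.
ΔP_A/ΔP_B = 5.261e+04/5.896e+04 = 0.892.

ΔP_A/ΔP_B ≈ 0.892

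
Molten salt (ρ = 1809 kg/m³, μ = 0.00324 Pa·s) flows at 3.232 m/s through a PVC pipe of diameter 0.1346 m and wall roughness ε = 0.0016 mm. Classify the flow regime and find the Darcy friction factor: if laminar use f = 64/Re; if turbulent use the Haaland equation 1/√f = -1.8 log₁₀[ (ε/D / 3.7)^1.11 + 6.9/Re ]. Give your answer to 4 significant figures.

f ≈ 0.01501

Re = ρVD/μ = 1809·3.232·0.1346/0.00324 = 2.429e+05.
Re > 4000 → turbulent. ε/D = 1.6e-06/0.1346 = 1.19e-05; Haaland: 1/√f = -1.8 log₁₀[7.99e-07 + 2.84e-05] = 8.162, so f = 0.01501.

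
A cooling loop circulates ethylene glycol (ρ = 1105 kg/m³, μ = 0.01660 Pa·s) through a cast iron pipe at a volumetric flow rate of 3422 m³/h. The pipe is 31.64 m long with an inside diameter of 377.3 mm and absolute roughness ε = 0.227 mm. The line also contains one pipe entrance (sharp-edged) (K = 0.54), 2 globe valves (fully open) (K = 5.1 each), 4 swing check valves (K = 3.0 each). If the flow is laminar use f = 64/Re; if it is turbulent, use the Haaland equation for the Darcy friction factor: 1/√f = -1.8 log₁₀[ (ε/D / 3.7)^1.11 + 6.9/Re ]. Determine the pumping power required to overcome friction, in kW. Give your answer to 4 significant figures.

Q = 3422 m³/h = 3422/3600 = 0.9506 m³/s.
Cross-sectional area A = πD²/4 = π(0.3773)²/4 = 0.1118 m²; mean velocity V = Q/A = 0.9506/0.1118 = 8.502 m/s.
Reynolds number Re = ρVD/μ = 1105 · 8.502 · 0.3773 / 0.0166 = 2.135e+05.
Re > 4000 → turbulent. Relative roughness ε/D = 0.000227/0.3773 = 0.000602. Haaland: 1/√f = -1.8 log₁₀[(0.000602/3.7)^1.11 + 6.9/2.135e+05] = -1.8 log₁₀[6.23e-05 + 3.23e-05] = 7.243, so f = 0.01906.
Total minor-loss coefficient ΣK = 1·0.54 + 2·5.1 + 4·3 = 22.7.
ΔP = [f·L/D + ΣK]·(ρV²/2) = [0.01906·31.64/0.3773 + 22.7]·(1105·8.502²/2) = [1.598 + 22.7]·3.994e+04 = 9.72e+05 Pa.
Pumping power P = QΔP = 0.9506·9.72e+05 = 923910 W = 923.9 kW.

P ≈ 923.9 kW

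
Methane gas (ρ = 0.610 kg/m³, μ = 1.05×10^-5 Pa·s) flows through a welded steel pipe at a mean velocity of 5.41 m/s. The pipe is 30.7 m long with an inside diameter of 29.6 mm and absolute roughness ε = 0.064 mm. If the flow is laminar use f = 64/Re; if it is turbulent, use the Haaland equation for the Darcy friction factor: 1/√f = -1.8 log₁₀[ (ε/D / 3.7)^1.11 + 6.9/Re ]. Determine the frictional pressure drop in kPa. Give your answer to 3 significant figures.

ΔP ≈ 0.317 kPa

Reynolds number Re = ρVD/μ = 0.61 · 5.41 · 0.0296 / 1.05e-05 = 9303.
Re > 4000 → turbulent. Relative roughness ε/D = 6.4e-05/0.0296 = 0.00216. Haaland: 1/√f = -1.8 log₁₀[(0.00216/3.7)^1.11 + 6.9/9303] = -1.8 log₁₀[0.000258 + 0.000742] = 5.401, so f = 0.03429.
Darcy-Weisbach: ΔP = f(L/D)(ρV²/2) = 0.03429·(30.7/0.0296)·(0.61·5.41²/2) = 0.03429·1037·8.927 = 317.4 Pa.
ΔP = 317.4 Pa = 0.317 kPa.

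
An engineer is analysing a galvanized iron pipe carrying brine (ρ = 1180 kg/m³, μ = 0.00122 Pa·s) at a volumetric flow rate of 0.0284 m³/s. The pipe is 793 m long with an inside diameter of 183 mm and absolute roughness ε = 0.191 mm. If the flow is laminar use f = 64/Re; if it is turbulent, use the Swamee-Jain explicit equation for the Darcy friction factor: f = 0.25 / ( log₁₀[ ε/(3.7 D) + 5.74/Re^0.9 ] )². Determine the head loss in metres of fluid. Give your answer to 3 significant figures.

Cross-sectional area A = πD²/4 = π(0.183)²/4 = 0.0263 m²; mean velocity V = Q/A = 0.0284/0.0263 = 1.08 m/s.
Reynolds number Re = ρVD/μ = 1180 · 1.08 · 0.183 / 0.00122 = 1.911e+05.
Re > 4000 → turbulent. Relative roughness ε/D = 0.000191/0.183 = 0.00104. Swamee-Jain: f = 0.25/(log₁₀[0.00104/3.7 + 5.74/1.911e+05^0.9])² = 0.25/(log₁₀[0.000282 + 0.000101])² = 0.25/(-3.416)² = 0.02142.
Darcy-Weisbach: ΔP = f(L/D)(ρV²/2) = 0.02142·(793/0.183)·(1180·1.08²/2) = 0.02142·4333·687.9 = 6.385e+04 Pa.
Head loss h_f = ΔP/(ρg) = 6.385e+04/(1180·9.81) = 5.52 m.

h_f ≈ 5.52 m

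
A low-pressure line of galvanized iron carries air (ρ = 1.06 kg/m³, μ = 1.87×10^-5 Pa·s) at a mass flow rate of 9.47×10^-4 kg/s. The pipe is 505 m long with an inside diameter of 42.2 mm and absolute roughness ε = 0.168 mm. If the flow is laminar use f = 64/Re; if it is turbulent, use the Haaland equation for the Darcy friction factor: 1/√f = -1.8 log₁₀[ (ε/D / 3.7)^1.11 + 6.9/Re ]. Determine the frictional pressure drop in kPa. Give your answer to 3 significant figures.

A = πD²/4 = π(0.0422)²/4 = 0.001399 m²; mean velocity V = ṁ/(ρA) = 0.000947/(1.06 · 0.001399) = 0.6387 m/s.
Reynolds number Re = ρVD/μ = 1.06 · 0.6387 · 0.0422 / 1.87e-05 = 1528.
Re < 2300 → laminar flow, so f = 64/Re = 64/1528 = 0.04189 (the turbulent correlation is not needed).
Darcy-Weisbach: ΔP = f(L/D)(ρV²/2) = 0.04189·(505/0.0422)·(1.06·0.6387²/2) = 0.04189·1.197e+04·0.2162 = 108.4 Pa.
ΔP = 108.4 Pa = 0.108 kPa.

ΔP ≈ 0.108 kPa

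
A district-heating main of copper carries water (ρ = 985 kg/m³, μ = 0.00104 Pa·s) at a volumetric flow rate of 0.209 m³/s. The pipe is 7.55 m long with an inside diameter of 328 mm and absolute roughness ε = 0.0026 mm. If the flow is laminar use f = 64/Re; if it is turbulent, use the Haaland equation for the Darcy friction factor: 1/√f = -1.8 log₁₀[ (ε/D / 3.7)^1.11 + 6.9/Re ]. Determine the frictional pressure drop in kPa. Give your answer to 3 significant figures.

Cross-sectional area A = πD²/4 = π(0.328)²/4 = 0.0845 m²; mean velocity V = Q/A = 0.209/0.0845 = 2.473 m/s.
Reynolds number Re = ρVD/μ = 985 · 2.473 · 0.328 / 0.00104 = 7.684e+05.
Re > 4000 → turbulent. Relative roughness ε/D = 2.6e-06/0.328 = 7.93e-06. Haaland: 1/√f = -1.8 log₁₀[(7.93e-06/3.7)^1.11 + 6.9/7.684e+05] = -1.8 log₁₀[5.1e-07 + 8.98e-06] = 9.041, so f = 0.01223.
Darcy-Weisbach: ΔP = f(L/D)(ρV²/2) = 0.01223·(7.55/0.328)·(985·2.473²/2) = 0.01223·23.02·3013 = 848.5 Pa.
ΔP = 848.5 Pa = 0.849 kPa.

ΔP ≈ 0.849 kPa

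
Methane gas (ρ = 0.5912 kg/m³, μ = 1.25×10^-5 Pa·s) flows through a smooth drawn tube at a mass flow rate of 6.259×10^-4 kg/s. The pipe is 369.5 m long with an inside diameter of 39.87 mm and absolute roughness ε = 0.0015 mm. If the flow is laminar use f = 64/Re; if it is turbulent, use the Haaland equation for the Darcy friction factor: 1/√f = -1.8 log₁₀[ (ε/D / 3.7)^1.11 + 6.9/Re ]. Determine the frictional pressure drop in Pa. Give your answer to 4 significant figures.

ΔP ≈ 78.84 Pa

A = πD²/4 = π(0.03987)²/4 = 0.001248 m²; mean velocity V = ṁ/(ρA) = 0.0006259/(0.5912 · 0.001248) = 0.848 m/s.
Reynolds number Re = ρVD/μ = 0.5912 · 0.848 · 0.03987 / 1.25e-05 = 1599.
Re < 2300 → laminar flow, so f = 64/Re = 64/1599 = 0.04002 (the turbulent correlation is not needed).
Darcy-Weisbach: ΔP = f(L/D)(ρV²/2) = 0.04002·(369.5/0.03987)·(0.5912·0.848²/2) = 0.04002·9268·0.2126 = 78.84 Pa.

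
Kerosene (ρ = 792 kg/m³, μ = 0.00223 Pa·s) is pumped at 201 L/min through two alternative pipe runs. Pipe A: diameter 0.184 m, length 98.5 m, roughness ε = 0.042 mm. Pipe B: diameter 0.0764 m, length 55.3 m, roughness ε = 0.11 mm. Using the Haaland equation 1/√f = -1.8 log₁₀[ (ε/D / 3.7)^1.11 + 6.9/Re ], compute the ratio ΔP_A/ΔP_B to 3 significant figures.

Pipe A: V = Q/A = 0.00335/0.02659 = 0.126 m/s; Re = 8233; ε/D = 0.000228; Haaland → f = 0.03284; ΔP_A = f(L/D)(ρV²/2) = 110.5 Pa.
Pipe B: V = Q/A = 0.00335/0.004584 = 0.7307 m/s; Re = 1.983e+04; ε/D = 0.00144; Haaland → f = 0.0285; ΔP_B = f(L/D)(ρV²/2) = 4363 Pa.
ΔP_A/ΔP_B = 110.5/4363 = 0.0253.

ΔP_A/ΔP_B ≈ 0.0253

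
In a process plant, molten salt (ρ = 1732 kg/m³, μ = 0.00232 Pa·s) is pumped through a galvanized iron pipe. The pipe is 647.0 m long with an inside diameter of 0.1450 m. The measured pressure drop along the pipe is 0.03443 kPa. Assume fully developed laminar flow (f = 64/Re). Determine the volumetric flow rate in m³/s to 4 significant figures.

For laminar flow, f = 64/Re with Re = ρVD/μ, so Darcy-Weisbach reduces to ΔP = 32μLV/D². Solving for V: V = ΔP·D²/(32μL) = 34.43·(0.145)²/(32·0.00232·647) = 0.01507 m/s.
Check: Re = ρVD/μ = 1732·0.01507·0.145/0.00232 = 1631 < 2300, so the laminar assumption holds.
Q = V·A = 0.01507·(π/4·0.145²) = 0.0002489 m³/s = 2.489×10^-4 m³/s.

Q ≈ 2.489×10^-4 m³/s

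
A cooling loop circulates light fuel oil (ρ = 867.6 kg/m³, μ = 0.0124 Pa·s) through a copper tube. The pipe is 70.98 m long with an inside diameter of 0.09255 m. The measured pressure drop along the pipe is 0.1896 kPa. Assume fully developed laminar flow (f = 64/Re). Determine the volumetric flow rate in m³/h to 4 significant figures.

For laminar flow, f = 64/Re with Re = ρVD/μ, so Darcy-Weisbach reduces to ΔP = 32μLV/D². Solving for V: V = ΔP·D²/(32μL) = 189.6·(0.09255)²/(32·0.0124·70.98) = 0.05766 m/s.
Check: Re = ρVD/μ = 867.6·0.05766·0.09255/0.0124 = 373.4 < 2300, so the laminar assumption holds.
Q = V·A = 0.05766·(π/4·0.09255²) = 0.0003879 m³/s = 1.396 m³/h.

Q ≈ 1.396 m³/h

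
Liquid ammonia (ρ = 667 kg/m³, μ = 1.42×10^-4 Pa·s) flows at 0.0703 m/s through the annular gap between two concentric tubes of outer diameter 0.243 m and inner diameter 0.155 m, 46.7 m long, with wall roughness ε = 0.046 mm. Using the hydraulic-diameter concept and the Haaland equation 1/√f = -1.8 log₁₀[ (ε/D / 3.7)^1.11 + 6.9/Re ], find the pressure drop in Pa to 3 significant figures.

ΔP ≈ 21.6 Pa

Hydraulic diameter D_h = 4A/P = D_o - D_i = 0.243 - 0.155 = 0.088 m.
Re = ρVD_h/μ = 667·0.0703·0.088/0.000142 = 2.906e+04.
ε/D_h = 4.6e-05/0.088 = 0.000523; Haaland gives 1/√f = -1.8 log₁₀[5.33e-05+0.000237] = 6.366, so f = 0.02468.
ΔP = f(L/D_h)(ρV²/2) = 0.02468·46.7/0.088·1.648 = 21.58 Pa.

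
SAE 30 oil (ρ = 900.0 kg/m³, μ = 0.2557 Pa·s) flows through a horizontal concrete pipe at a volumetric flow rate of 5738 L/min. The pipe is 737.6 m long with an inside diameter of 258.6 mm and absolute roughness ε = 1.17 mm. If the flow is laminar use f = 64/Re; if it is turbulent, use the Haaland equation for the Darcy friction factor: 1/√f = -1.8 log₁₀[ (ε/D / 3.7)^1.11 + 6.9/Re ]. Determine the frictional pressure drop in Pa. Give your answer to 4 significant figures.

ΔP ≈ 164300 Pa

Q = 5738 L/min = 5738/60000 = 0.09563 m³/s.
Cross-sectional area A = πD²/4 = π(0.2586)²/4 = 0.05252 m²; mean velocity V = Q/A = 0.09563/0.05252 = 1.821 m/s.
Reynolds number Re = ρVD/μ = 900 · 1.821 · 0.2586 / 0.256 = 1657.
Re < 2300 → laminar flow, so f = 64/Re = 64/1657 = 0.03862 (the turbulent correlation is not needed).
Darcy-Weisbach: ΔP = f(L/D)(ρV²/2) = 0.03862·(737.6/0.2586)·(900·1.821²/2) = 0.03862·2852·1492 = 1.643e+05 Pa.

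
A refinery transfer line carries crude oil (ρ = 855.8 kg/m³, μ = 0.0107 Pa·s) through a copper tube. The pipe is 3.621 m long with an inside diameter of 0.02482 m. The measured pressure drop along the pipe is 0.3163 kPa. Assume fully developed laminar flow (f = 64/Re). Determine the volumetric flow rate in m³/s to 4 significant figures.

Q ≈ 7.604×10^-5 m³/s

For laminar flow, f = 64/Re with Re = ρVD/μ, so Darcy-Weisbach reduces to ΔP = 32μLV/D². Solving for V: V = ΔP·D²/(32μL) = 316.3·(0.02482)²/(32·0.0107·3.621) = 0.1572 m/s.
Check: Re = ρVD/μ = 855.8·0.1572·0.02482/0.0107 = 312 < 2300, so the laminar assumption holds.
Q = V·A = 0.1572·(π/4·0.02482²) = 7.604e-05 m³/s = 7.604×10^-5 m³/s.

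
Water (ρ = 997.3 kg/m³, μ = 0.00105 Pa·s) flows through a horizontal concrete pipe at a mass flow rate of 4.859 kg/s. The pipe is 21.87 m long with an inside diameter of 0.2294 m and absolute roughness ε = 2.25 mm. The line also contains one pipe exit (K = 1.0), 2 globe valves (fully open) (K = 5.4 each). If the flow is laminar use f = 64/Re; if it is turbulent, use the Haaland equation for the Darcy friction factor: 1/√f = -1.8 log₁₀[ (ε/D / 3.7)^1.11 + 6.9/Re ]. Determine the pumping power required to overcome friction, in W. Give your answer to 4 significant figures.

A = πD²/4 = π(0.2294)²/4 = 0.04133 m²; mean velocity V = ṁ/(ρA) = 4.859/(997.3 · 0.04133) = 0.1179 m/s.
Reynolds number Re = ρVD/μ = 997.3 · 0.1179 · 0.2294 / 0.00105 = 2.568e+04.
Re > 4000 → turbulent. Relative roughness ε/D = 0.00225/0.2294 = 0.00981. Haaland: 1/√f = -1.8 log₁₀[(0.00981/3.7)^1.11 + 6.9/2.568e+04] = -1.8 log₁₀[0.00138 + 0.000269] = 5.009, so f = 0.03986.
Total minor-loss coefficient ΣK = 1·1 + 2·5.4 = 11.8.
ΔP = [f·L/D + ΣK]·(ρV²/2) = [0.03986·21.87/0.2294 + 11.8]·(997.3·0.1179²/2) = [3.8 + 11.8]·6.929 = 108.1 Pa.
Q = ṁ/ρ = 4.859/997.3 = 0.004872 m³/s.
Pumping power P = QΔP = 0.004872·108.1 = 0.52665 W = 0.5266 W.

P ≈ 0.5266 W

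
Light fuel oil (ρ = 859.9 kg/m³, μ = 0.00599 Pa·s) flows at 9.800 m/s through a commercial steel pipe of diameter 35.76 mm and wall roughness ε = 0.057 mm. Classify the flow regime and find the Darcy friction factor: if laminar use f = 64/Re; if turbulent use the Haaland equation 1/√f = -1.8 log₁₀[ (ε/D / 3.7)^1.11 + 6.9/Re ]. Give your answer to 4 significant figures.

Re = ρVD/μ = 859.9·9.8·0.03576/0.00599 = 5.031e+04.
Re > 4000 → turbulent. ε/D = 5.7e-05/0.03576 = 0.00159; Haaland: 1/√f = -1.8 log₁₀[0.000184 + 0.000137] = 6.289, so f = 0.02529.

f ≈ 0.02529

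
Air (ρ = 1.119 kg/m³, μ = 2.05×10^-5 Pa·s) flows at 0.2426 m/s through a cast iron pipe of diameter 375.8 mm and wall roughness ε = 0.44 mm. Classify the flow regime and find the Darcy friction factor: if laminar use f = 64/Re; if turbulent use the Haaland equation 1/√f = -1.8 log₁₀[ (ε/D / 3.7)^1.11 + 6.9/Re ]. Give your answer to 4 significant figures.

Re = ρVD/μ = 1.119·0.2426·0.3758/2.05e-05 = 4976.
Re > 4000 → turbulent. ε/D = 0.00044/0.3758 = 0.00117; Haaland: 1/√f = -1.8 log₁₀[0.00013 + 0.00139] = 5.074, so f = 0.03884.

f ≈ 0.03884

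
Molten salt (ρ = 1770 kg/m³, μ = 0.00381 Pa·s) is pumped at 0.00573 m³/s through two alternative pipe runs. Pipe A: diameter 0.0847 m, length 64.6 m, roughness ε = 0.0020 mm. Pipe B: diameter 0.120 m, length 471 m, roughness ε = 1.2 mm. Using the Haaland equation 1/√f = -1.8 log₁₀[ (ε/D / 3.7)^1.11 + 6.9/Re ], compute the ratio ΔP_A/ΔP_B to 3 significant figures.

ΔP_A/ΔP_B ≈ 0.429

Pipe A: V = Q/A = 0.00573/0.005635 = 1.017 m/s; Re = 4.002e+04; ε/D = 2.36e-05; Haaland → f = 0.02184; ΔP_A = f(L/D)(ρV²/2) = 1.525e+04 Pa.
Pipe B: V = Q/A = 0.00573/0.01131 = 0.5066 m/s; Re = 2.824e+04; ε/D = 0.01; Haaland → f = 0.0399; ΔP_B = f(L/D)(ρV²/2) = 3.557e+04 Pa.
ΔP_A/ΔP_B = 1.525e+04/3.557e+04 = 0.429.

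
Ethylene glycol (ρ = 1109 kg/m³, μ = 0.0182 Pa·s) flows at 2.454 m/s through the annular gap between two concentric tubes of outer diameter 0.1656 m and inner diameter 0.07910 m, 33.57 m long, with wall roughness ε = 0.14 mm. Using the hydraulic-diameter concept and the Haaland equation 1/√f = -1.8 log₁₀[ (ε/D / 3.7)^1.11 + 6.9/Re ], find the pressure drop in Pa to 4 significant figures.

ΔP ≈ 40500 Pa

Hydraulic diameter D_h = 4A/P = D_o - D_i = 0.1656 - 0.0791 = 0.0865 m.
Re = ρVD_h/μ = 1109·2.454·0.0865/0.0182 = 1.293e+04.
ε/D_h = 0.00014/0.0865 = 0.00162; Haaland gives 1/√f = -1.8 log₁₀[0.000187+0.000533] = 5.657, so f = 0.03125.
ΔP = f(L/D_h)(ρV²/2) = 0.03125·33.57/0.0865·3339 = 4.05e+04 Pa.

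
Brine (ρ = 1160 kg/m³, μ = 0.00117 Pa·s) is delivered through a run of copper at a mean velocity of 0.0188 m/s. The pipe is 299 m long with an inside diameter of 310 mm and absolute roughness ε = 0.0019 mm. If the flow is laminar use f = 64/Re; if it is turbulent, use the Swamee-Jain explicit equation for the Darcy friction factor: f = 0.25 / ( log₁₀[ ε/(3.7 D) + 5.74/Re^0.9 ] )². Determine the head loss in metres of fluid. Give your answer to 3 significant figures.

h_f ≈ 6.30×10^-4 m

Reynolds number Re = ρVD/μ = 1160 · 0.0188 · 0.31 / 0.00117 = 5778.
Re > 4000 → turbulent. Relative roughness ε/D = 1.9e-06/0.31 = 6.13e-06. Swamee-Jain: f = 0.25/(log₁₀[6.13e-06/3.7 + 5.74/5778^0.9])² = 0.25/(log₁₀[1.66e-06 + 0.00236])² = 0.25/(-2.626)² = 0.03624.
Darcy-Weisbach: ΔP = f(L/D)(ρV²/2) = 0.03624·(299/0.31)·(1160·0.0188²/2) = 0.03624·964.5·0.205 = 7.166 Pa.
Head loss h_f = ΔP/(ρg) = 7.166/(1160·9.81) = 6.30×10^-4 m.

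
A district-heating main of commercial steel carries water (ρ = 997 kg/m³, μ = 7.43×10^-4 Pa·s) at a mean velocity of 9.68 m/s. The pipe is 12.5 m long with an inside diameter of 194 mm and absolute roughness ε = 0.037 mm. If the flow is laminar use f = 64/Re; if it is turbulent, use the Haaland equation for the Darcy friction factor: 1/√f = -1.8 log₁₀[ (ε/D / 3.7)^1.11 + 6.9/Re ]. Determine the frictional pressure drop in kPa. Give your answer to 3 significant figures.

Reynolds number Re = ρVD/μ = 997 · 9.68 · 0.194 / 0.000743 = 2.52e+06.
Re > 4000 → turbulent. Relative roughness ε/D = 3.7e-05/0.194 = 0.000191. Haaland: 1/√f = -1.8 log₁₀[(0.000191/3.7)^1.11 + 6.9/2.52e+06] = -1.8 log₁₀[1.74e-05 + 2.74e-06] = 8.453, so f = 0.014.
Darcy-Weisbach: ΔP = f(L/D)(ρV²/2) = 0.014·(12.5/0.194)·(997·9.68²/2) = 0.014·64.43·4.671e+04 = 4.212e+04 Pa.
ΔP = 4.212e+04 Pa = 42.1 kPa.

ΔP ≈ 42.1 kPa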